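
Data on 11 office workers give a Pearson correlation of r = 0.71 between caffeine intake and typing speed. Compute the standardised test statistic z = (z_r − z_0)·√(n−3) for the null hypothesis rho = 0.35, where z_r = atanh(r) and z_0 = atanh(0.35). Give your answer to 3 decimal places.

Fisher z: atanh(0.71) = 0.887184, atanh(0.35) = 0.365444
z = (z_r − z_0)·√(n−3) = (0.887184 − 0.365444)·√8 = 0.521740 · 2.828427 = 1.476

1.476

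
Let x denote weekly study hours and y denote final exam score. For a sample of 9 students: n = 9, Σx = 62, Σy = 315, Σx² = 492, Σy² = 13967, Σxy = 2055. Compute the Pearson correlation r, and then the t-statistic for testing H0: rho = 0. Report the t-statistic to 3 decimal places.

S_xy = nΣxy − ΣxΣy = 9·2055 − 62·315 = 18495 − 19530 = -1035
S_xx = nΣx² − (Σx)² = 9·492 − 62² = 4428 − 3844 = 584
S_yy = nΣy² − (Σy)² = 9·13967 − 315² = 125703 − 99225 = 26478
r = S_xy / √(S_xx·S_yy) = -1035 / √(584·26478) = -1035 / √15463152 = -1035 / 3932.3215 = -0.2632
t = r·√(n−2)/√(1−r²) = -0.2632·√7 / √(1−0.069274) = -0.696362 / 0.964741 = -0.722

-0.722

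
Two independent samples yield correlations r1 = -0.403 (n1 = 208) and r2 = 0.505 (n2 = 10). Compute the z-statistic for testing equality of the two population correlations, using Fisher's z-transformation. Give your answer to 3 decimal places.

-2.558

Fisher z-transforms: z1 = atanh(-0.403) = -0.427225, z2 = atanh(0.505) = 0.555995; difference d = -0.983220
Var(d) = 1/205 + 1/7 = 0.0048780 + 0.1428571 = 0.1477351
z = d/√Var(d) = -0.983220 / √0.1477351 = -0.983220 / 0.384363 = -2.558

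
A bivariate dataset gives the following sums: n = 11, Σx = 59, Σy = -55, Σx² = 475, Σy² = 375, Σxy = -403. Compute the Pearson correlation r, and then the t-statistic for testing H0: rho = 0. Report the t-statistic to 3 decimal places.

-5.005

S_xy = nΣxy − ΣxΣy = 11·(-403) − 59·(-55) = -4433 − (-3245) = -1188
S_xx = nΣx² − (Σx)² = 11·475 − 59² = 5225 − 3481 = 1744
S_yy = nΣy² − (Σy)² = 11·375 − (-55)² = 4125 − 3025 = 1100
r = S_xy / √(S_xx·S_yy) = -1188 / √(1744·1100) = -1188 / √1918400 = -1188 / 1385.0632 = -0.8577
t = r·√(n−2)/√(1−r²) = -0.8577·√9 / √(1−0.735649) = -2.573100 / 0.514151 = -5.005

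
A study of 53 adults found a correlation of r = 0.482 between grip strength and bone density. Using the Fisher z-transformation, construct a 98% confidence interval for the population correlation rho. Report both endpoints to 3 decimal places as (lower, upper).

(0.194, 0.693)

z_r = atanh(0.482) = 0.525586;  SE = 1/√(n−3) = 1/√50 = 0.141421
z-limits: 0.525586 ± 2.326·0.141421 = 0.525586 ± 0.328945 = [0.196641, 0.854531]
ρ-limits: (tanh 0.196641, tanh 0.854531) = (0.194, 0.693)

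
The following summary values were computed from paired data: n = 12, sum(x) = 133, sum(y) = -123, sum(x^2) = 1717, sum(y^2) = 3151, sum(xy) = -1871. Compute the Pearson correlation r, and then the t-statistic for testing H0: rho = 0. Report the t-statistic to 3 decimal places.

Numerator: nΣxy − (Σx)(Σy) = 12·(-1871) − (133)(-123) = -6093
Denominator: √[(nΣx²−(Σx)²)(nΣy²−(Σy)²)]
  nΣx²−(Σx)² = 12·1717 − 17689 = 2915;  nΣy²−(Σy)² = 12·3151 − 15129 = 22683
  √(2915·22683) = √66120945 = 8131.4786
r = -6093 / 8131.4786 = -0.7493
t = r·√(n−2)/√(1−r²) = -0.7493·√10 / √(1−0.561450) = -2.369495 / 0.662231 = -3.578

-3.578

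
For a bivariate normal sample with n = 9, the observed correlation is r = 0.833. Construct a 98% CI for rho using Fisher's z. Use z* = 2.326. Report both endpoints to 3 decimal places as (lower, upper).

z_r = atanh(0.833) = 1.197858;  SE = 1/√(n−3) = 1/√6 = 0.408248
z-limits: 1.197858 ± 2.326·0.408248 = 1.197858 ± 0.949585 = [0.248273, 2.147443]
ρ-limits: (tanh 0.248273, tanh 2.147443) = (0.243, 0.973)

(0.243, 0.973)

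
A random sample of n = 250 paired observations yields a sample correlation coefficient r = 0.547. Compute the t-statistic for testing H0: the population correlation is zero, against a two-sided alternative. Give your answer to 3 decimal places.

t = r·√(n−2) / √(1−r²) with r = 0.547, n = 250
  = 0.547·√248 / √(1 − 0.299209)
  = 0.547·15.748016 / 0.837133
  = 8.614165 / 0.837133 = 10.290

10.290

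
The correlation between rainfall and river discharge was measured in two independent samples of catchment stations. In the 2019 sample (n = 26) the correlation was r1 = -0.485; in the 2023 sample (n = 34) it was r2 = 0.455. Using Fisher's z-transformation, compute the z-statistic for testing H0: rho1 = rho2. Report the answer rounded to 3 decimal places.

-3.708

Fisher z-transforms: z1 = atanh(-0.485) = -0.529502, z2 = atanh(0.455) = 0.490988; difference d = -1.020490
Var(d) = 1/23 + 1/31 = 0.0434783 + 0.0322581 = 0.0757364
z = d/√Var(d) = -1.020490 / √0.0757364 = -1.020490 / 0.275202 = -3.708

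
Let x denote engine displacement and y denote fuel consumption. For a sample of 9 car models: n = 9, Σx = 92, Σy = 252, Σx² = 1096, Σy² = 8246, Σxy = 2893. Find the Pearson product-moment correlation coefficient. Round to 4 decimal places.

S_xy = nΣxy − ΣxΣy = 9·2893 − 92·252 = 26037 − 23184 = 2853
S_xx = nΣx² − (Σx)² = 9·1096 − 92² = 9864 − 8464 = 1400
S_yy = nΣy² − (Σy)² = 9·8246 − 252² = 74214 − 63504 = 10710
r = S_xy / √(S_xx·S_yy) = 2853 / √(1400·10710) = 2853 / √14994000 = 2853 / 3872.2087 = 0.7368

0.7368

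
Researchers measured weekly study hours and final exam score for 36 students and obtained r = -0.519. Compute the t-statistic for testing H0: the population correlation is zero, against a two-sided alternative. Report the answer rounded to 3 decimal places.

-3.540

t = r·√(n−2) / √(1−r²) with r = -0.519, n = 36
  = -0.519·√34 / √(1 − 0.269361)
  = -0.519·5.830952 / 0.854774
  = -3.026264 / 0.854774 = -3.540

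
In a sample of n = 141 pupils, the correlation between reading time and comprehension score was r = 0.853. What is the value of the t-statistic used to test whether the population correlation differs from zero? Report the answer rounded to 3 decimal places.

1 − r² = 1 − 0.727609 = 0.272391;  √(1−r²) = 0.521911
√(n−2) = √139 = 11.789826
t = r·√(n−2)/√(1−r²) = 0.853 · 11.789826 / 0.521911 = 19.269

19.269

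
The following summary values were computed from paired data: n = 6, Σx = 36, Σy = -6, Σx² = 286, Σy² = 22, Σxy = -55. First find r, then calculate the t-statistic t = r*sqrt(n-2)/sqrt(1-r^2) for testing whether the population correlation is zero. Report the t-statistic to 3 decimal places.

Numerator: nΣxy − (Σx)(Σy) = 6·(-55) − (36)(-6) = -114
Denominator: √[(nΣx²−(Σx)²)(nΣy²−(Σy)²)]
  nΣx²−(Σx)² = 6·286 − 1296 = 420;  nΣy²−(Σy)² = 6·22 − 36 = 96
  √(420·96) = √40320 = 200.7984
r = -114 / 200.7984 = -0.5677
t = r·√(n−2)/√(1−r²) = -0.5677·√4 / √(1−0.322283) = -1.135400 / 0.823236 = -1.379

-1.379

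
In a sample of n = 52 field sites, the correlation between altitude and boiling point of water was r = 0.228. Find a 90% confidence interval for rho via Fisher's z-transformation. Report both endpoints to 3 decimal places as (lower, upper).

Fisher z: z_r = atanh(r) = ½·ln((1+0.228)/(1−0.228)) = 0.232079
SE(z) = 1/√(n−3) = 1/√49 = 0.142857
90% ⇒ z* = 1.645; margin = 1.645·0.142857 = 0.235000
CI on z-scale: (-0.002921, 0.467079)
Back-transform: tanh(-0.002921) = -0.002921, tanh(0.467079) = 0.435836

(-0.003, 0.436)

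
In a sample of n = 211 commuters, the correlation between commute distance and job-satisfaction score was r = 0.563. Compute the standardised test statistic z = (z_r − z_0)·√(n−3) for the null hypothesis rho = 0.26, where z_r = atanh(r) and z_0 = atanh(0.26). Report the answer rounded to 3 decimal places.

Fisher z: atanh(0.563) = 0.637215, atanh(0.26) = 0.266108
z = (z_r − z_0)·√(n−3) = (0.637215 − 0.266108)·√208 = 0.371107 · 14.422205 = 5.352

5.352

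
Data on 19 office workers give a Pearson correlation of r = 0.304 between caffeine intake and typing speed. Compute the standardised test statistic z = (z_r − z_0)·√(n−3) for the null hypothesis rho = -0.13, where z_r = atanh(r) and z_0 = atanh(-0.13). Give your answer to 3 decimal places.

z_r = atanh(0.304) = 0.313921,  z_0 = atanh(-0.13) = -0.130740
SE = 1/√(n−3) = 1/√16 = 0.250000
z = (z_r − z_0)/SE = (0.313921 − (-0.130740)) / 0.250000 = 0.444661 / 0.250000 = 1.779

1.779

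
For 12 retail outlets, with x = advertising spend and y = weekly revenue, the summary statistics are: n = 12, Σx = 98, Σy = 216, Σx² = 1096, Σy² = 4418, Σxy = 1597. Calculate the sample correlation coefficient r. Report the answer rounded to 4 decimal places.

Numerator: nΣxy − (Σx)(Σy) = 12·1597 − (98)(216) = -2004
Denominator: √[(nΣx²−(Σx)²)(nΣy²−(Σy)²)]
  nΣx²−(Σx)² = 12·1096 − 9604 = 3548;  nΣy²−(Σy)² = 12·4418 − 46656 = 6360
  √(3548·6360) = √22565280 = 4750.2926
r = -2004 / 4750.2926 = -0.4219

-0.4219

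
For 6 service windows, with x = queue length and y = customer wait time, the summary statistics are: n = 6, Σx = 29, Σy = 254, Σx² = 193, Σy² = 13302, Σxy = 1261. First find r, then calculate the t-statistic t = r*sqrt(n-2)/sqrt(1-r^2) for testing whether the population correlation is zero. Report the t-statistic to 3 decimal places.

Numerator: nΣxy − (Σx)(Σy) = 6·1261 − (29)(254) = 200
Denominator: √[(nΣx²−(Σx)²)(nΣy²−(Σy)²)]
  nΣx²−(Σx)² = 6·193 − 841 = 317;  nΣy²−(Σy)² = 6·13302 − 64516 = 15296
  √(317·15296) = √4848832 = 2202.0064
r = 200 / 2202.0064 = 0.0908
t = r·√(n−2)/√(1−r²) = 0.0908·√4 / √(1−0.008245) = 0.181600 / 0.995869 = 0.182

0.182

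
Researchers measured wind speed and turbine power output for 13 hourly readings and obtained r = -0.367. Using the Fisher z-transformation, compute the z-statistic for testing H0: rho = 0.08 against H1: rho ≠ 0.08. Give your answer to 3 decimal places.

-1.471

z_r = atanh(-0.367) = -0.384952,  z_0 = atanh(0.08) = 0.080171
SE = 1/√(n−3) = 1/√10 = 0.316228
z = (z_r − z_0)/SE = (-0.384952 − 0.080171) / 0.316228 = -0.465123 / 0.316228 = -1.471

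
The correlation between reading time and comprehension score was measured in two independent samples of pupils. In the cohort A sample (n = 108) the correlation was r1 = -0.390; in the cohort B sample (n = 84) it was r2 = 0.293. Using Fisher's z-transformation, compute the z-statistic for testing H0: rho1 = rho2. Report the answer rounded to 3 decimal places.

-4.826

Fisher z-transforms: z1 = atanh(-0.390) = -0.411800, z2 = atanh(0.293) = 0.301845; difference d = -0.713645
Var(d) = 1/105 + 1/81 = 0.0095238 + 0.0123457 = 0.0218695
z = d/√Var(d) = -0.713645 / √0.0218695 = -0.713645 / 0.147883 = -4.826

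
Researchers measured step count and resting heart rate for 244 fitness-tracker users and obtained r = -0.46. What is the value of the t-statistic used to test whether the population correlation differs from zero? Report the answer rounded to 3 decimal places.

1 − r² = 1 − 0.2116 = 0.7884;  √(1−r²) = 0.887919
√(n−2) = √242 = 15.556349
t = r·√(n−2)/√(1−r²) = -0.46 · 15.556349 / 0.887919 = -8.059

-8.059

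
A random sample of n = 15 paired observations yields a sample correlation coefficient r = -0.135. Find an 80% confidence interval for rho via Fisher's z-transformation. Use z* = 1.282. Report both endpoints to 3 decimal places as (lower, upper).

Fisher z: z_r = atanh(r) = ½·ln((1+(-0.135))/(1−(-0.135))) = -0.135829
SE(z) = 1/√(n−3) = 1/√12 = 0.288675
80% ⇒ z* = 1.282; margin = 1.282·0.288675 = 0.370081
CI on z-scale: (-0.505910, 0.234252)
Back-transform: tanh(-0.505910) = -0.466752, tanh(0.234252) = 0.230059

(-0.467, 0.230)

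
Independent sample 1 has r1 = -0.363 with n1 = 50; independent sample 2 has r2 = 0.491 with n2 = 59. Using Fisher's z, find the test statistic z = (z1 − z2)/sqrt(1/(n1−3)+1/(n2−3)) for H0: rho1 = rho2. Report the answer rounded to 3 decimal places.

Fisher z-transforms: z1 = atanh(-0.363) = -0.380337, z2 = atanh(0.491) = 0.537377; difference d = -0.917714
Var(d) = 1/47 + 1/56 = 0.0212766 + 0.0178571 = 0.0391337
z = d/√Var(d) = -0.917714 / √0.0391337 = -0.917714 / 0.197822 = -4.639

-4.639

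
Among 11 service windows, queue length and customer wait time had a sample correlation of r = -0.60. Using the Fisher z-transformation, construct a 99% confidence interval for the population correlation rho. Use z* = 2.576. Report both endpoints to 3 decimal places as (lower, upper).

Fisher z: z_r = atanh(r) = ½·ln((1+(-0.60))/(1−(-0.60))) = -0.693147
SE(z) = 1/√(n−3) = 1/√8 = 0.353553
99% ⇒ z* = 2.576; margin = 2.576·0.353553 = 0.910753
CI on z-scale: (-1.603900, 0.217606)
Back-transform: tanh(-1.603900) = -0.922254, tanh(0.217606) = 0.214235

(-0.922, 0.214)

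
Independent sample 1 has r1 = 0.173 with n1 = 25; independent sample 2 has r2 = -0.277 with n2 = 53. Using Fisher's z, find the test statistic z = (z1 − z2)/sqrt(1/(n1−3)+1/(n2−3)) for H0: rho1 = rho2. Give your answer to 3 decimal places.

1.795

Fisher z-transforms: z1 = atanh(0.173) = 0.174758, z2 = atanh(-0.277) = -0.284430; difference d = 0.459188
Var(d) = 1/22 + 1/50 = 0.0454545 + 0.0200000 = 0.0654545
z = d/√Var(d) = 0.459188 / √0.0654545 = 0.459188 / 0.255841 = 1.795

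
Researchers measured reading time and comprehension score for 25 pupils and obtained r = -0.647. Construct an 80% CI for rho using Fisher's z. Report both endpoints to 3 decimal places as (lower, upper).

(-0.779, -0.460)

Fisher z: z_r = atanh(r) = ½·ln((1+(-0.647))/(1−(-0.647))) = -0.770121
SE(z) = 1/√(n−3) = 1/√22 = 0.213201
80% ⇒ z* = 1.282; margin = 1.282·0.213201 = 0.273324
CI on z-scale: (-1.043445, -0.496797)
Back-transform: tanh(-1.043445) = -0.779245, tanh(-0.496797) = -0.459594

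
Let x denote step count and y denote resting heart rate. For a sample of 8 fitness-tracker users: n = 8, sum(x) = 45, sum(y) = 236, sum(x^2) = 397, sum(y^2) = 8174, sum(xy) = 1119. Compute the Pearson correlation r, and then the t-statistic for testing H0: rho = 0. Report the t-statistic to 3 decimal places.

-1.412

S_xy = nΣxy − ΣxΣy = 8·1119 − 45·236 = 8952 − 10620 = -1668
S_xx = nΣx² − (Σx)² = 8·397 − 45² = 3176 − 2025 = 1151
S_yy = nΣy² − (Σy)² = 8·8174 − 236² = 65392 − 55696 = 9696
r = S_xy / √(S_xx·S_yy) = -1668 / √(1151·9696) = -1668 / √11160096 = -1668 / 3340.6730 = -0.4993
t = r·√(n−2)/√(1−r²) = -0.4993·√6 / √(1−0.249300) = -1.223030 / 0.866429 = -1.412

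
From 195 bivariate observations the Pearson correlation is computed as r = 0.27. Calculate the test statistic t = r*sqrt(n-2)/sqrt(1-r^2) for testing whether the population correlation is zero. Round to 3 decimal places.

3.896

t = r·√(n−2) / √(1−r²) with r = 0.27, n = 195
  = 0.27·√193 / √(1 − 0.0729)
  = 0.27·13.892444 / 0.962860
  = 3.750960 / 0.962860 = 3.896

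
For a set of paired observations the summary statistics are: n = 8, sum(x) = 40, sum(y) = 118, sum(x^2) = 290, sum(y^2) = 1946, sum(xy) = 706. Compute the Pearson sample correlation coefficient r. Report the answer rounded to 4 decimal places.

0.8530

S_xy = nΣxy − ΣxΣy = 8·706 − 40·118 = 5648 − 4720 = 928
S_xx = nΣx² − (Σx)² = 8·290 − 40² = 2320 − 1600 = 720
S_yy = nΣy² − (Σy)² = 8·1946 − 118² = 15568 − 13924 = 1644
r = S_xy / √(S_xx·S_yy) = 928 / √(720·1644) = 928 / √1183680 = 928 / 1087.9706 = 0.8530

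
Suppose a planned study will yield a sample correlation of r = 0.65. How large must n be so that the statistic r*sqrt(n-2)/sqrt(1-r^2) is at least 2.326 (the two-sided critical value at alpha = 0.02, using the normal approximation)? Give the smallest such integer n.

10

r√(n−2)/√(1−r²) ≥ 2.326  ⇔  n−2 ≥ (2.326)²·(1−r²)/r²
(1−r²)/r² = (1−0.4225)/0.4225 = 1.3669
n ≥ 2 + 5.410276·1.3669 = 2 + 7.3953 = 9.3953
⌈9.3953⌉ = 10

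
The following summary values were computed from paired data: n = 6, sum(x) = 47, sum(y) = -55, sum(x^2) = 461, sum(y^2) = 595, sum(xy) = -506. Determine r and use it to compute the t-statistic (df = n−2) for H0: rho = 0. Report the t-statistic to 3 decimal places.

Numerator: nΣxy − (Σx)(Σy) = 6·(-506) − (47)(-55) = -451
Denominator: √[(nΣx²−(Σx)²)(nΣy²−(Σy)²)]
  nΣx²−(Σx)² = 6·461 − 2209 = 557;  nΣy²−(Σy)² = 6·595 − 3025 = 545
  √(557·545) = √303565 = 550.9673
r = -451 / 550.9673 = -0.8186
t = r·√(n−2)/√(1−r²) = -0.8186·√4 / √(1−0.670106) = -1.637200 / 0.574364 = -2.850

-2.850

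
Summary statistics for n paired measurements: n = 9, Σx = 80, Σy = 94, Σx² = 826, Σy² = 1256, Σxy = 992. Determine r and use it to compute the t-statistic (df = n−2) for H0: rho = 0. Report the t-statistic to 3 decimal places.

4.937

S_xy = nΣxy − ΣxΣy = 9·992 − 80·94 = 8928 − 7520 = 1408
S_xx = nΣx² − (Σx)² = 9·826 − 80² = 7434 − 6400 = 1034
S_yy = nΣy² − (Σy)² = 9·1256 − 94² = 11304 − 8836 = 2468
r = S_xy / √(S_xx·S_yy) = 1408 / √(1034·2468) = 1408 / √2551912 = 1408 / 1597.4705 = 0.8814
t = r·√(n−2)/√(1−r²) = 0.8814·√7 / √(1−0.776866) = 2.331965 / 0.472371 = 4.937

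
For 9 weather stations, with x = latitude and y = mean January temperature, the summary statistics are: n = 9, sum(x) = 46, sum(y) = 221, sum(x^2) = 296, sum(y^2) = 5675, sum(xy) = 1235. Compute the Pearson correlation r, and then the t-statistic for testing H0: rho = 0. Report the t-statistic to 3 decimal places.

S_xy = nΣxy − ΣxΣy = 9·1235 − 46·221 = 11115 − 10166 = 949
S_xx = nΣx² − (Σx)² = 9·296 − 46² = 2664 − 2116 = 548
S_yy = nΣy² − (Σy)² = 9·5675 − 221² = 51075 − 48841 = 2234
r = S_xy / √(S_xx·S_yy) = 949 / √(548·2234) = 949 / √1224232 = 949 / 1106.4502 = 0.8577
t = r·√(n−2)/√(1−r²) = 0.8577·√7 / √(1−0.735649) = 2.269261 / 0.514151 = 4.414

4.414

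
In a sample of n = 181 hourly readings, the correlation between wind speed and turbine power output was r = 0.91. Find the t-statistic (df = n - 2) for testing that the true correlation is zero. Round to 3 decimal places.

t = r·√(n−2) / √(1−r²) with r = 0.91, n = 181
  = 0.91·√179 / √(1 − 0.8281)
  = 0.91·13.379088 / 0.414608
  = 12.174970 / 0.414608 = 29.365

29.365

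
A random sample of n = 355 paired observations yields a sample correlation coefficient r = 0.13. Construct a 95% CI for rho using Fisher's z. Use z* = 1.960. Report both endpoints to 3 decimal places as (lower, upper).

Fisher z: z_r = atanh(r) = ½·ln((1+0.13)/(1−0.13)) = 0.130740
SE(z) = 1/√(n−3) = 1/√352 = 0.053300
95% ⇒ z* = 1.960; margin = 1.960·0.053300 = 0.104468
CI on z-scale: (0.026272, 0.235208)
Back-transform: tanh(0.026272) = 0.026266, tanh(0.235208) = 0.230964

(0.026, 0.231)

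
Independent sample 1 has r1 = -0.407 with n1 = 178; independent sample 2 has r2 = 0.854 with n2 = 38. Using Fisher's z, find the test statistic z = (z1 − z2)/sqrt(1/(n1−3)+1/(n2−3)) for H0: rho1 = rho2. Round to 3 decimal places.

-9.196

z1 = atanh(-0.407) = -0.432010,  z2 = atanh(0.854) = 1.270747
SE = √(1/(n1−3) + 1/(n2−3)) = √(1/175 + 1/35) = √(0.0057143 + 0.0285714) = √0.0342857 = 0.185164
z = (z1 − z2)/SE = (-0.432010 − 1.270747) / 0.185164 = -1.702757 / 0.185164 = -9.196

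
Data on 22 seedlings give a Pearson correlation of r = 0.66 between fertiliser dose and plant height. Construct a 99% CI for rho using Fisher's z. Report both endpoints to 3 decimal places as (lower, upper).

Fisher z: z_r = atanh(r) = ½·ln((1+0.66)/(1−0.66)) = 0.792814
SE(z) = 1/√(n−3) = 1/√19 = 0.229416
99% ⇒ z* = 2.576; margin = 2.576·0.229416 = 0.590976
CI on z-scale: (0.201838, 1.383790)
Back-transform: tanh(0.201838) = 0.199141, tanh(1.383790) = 0.881797

(0.199, 0.882)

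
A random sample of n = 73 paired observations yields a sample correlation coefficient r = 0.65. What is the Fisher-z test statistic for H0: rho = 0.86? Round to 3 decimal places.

-4.334

z_r = atanh(0.65) = 0.775299,  z_0 = atanh(0.86) = 1.293345
SE = 1/√(n−3) = 1/√70 = 0.119523
z = (z_r − z_0)/SE = (0.775299 − 1.293345) / 0.119523 = -0.518046 / 0.119523 = -4.334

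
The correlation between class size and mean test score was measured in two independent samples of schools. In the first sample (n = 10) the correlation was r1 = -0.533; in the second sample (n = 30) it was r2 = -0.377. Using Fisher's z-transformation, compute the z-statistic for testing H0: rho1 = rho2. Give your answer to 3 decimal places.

Fisher z-transforms: z1 = atanh(-0.533) = -0.594326, z2 = atanh(-0.377) = -0.396558; difference d = -0.197768
Var(d) = 1/7 + 1/27 = 0.1428571 + 0.0370370 = 0.1798941
z = d/√Var(d) = -0.197768 / √0.1798941 = -0.197768 / 0.424139 = -0.466

-0.466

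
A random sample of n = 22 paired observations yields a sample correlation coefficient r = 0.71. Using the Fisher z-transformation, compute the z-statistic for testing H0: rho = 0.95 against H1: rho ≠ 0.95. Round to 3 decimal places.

z_r = atanh(0.71) = 0.887184,  z_0 = atanh(0.95) = 1.831781
SE = 1/√(n−3) = 1/√19 = 0.229416
z = (z_r − z_0)/SE = (0.887184 − 1.831781) / 0.229416 = -0.944597 / 0.229416 = -4.117

-4.117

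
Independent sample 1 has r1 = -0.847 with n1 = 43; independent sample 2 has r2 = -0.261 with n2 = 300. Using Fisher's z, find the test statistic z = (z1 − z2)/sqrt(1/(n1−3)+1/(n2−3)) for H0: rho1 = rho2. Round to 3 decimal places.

-5.808

z1 = atanh(-0.847) = -1.245440,  z2 = atanh(-0.261) = -0.267181
SE = √(1/(n1−3) + 1/(n2−3)) = √(1/40 + 1/297) = √(0.0250000 + 0.0033670) = √0.0283670 = 0.168425
z = (z1 − z2)/SE = (-1.245440 − (-0.267181)) / 0.168425 = -0.978259 / 0.168425 = -5.808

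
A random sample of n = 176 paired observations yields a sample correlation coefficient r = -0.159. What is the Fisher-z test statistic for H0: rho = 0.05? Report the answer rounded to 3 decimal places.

-2.767

Fisher z: atanh(-0.159) = -0.160361, atanh(0.05) = 0.050042
z = (z_r − z_0)·√(n−3) = (-0.160361 − 0.050042)·√173 = -0.210403 · 13.152946 = -2.767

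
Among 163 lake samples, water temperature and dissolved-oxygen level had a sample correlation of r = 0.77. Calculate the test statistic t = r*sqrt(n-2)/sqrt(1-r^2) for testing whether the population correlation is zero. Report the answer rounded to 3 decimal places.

1 − r² = 1 − 0.5929 = 0.4071;  √(1−r²) = 0.638044
√(n−2) = √161 = 12.688578
t = r·√(n−2)/√(1−r²) = 0.77 · 12.688578 / 0.638044 = 15.313

15.313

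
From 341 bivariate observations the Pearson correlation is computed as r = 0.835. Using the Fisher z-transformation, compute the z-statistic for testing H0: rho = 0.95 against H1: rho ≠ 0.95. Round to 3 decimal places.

-11.534

z_r = atanh(0.835) = 1.204427,  z_0 = atanh(0.95) = 1.831781
SE = 1/√(n−3) = 1/√338 = 0.054393
z = (z_r − z_0)/SE = (1.204427 − 1.831781) / 0.054393 = -0.627354 / 0.054393 = -11.534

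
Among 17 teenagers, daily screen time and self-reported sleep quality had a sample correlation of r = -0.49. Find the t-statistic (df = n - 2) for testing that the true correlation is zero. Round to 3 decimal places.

t = r·√(n−2) / √(1−r²) with r = -0.49, n = 17
  = -0.49·√15 / √(1 − 0.2401)
  = -0.49·3.872983 / 0.871722
  = -1.897762 / 0.871722 = -2.177

-2.177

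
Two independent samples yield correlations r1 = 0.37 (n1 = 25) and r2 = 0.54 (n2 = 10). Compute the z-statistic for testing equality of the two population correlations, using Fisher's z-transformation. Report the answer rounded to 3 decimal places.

Fisher z-transforms: z1 = atanh(0.37) = 0.388423, z2 = atanh(0.54) = 0.604156; difference d = -0.215733
Var(d) = 1/22 + 1/7 = 0.0454545 + 0.1428571 = 0.1883116
z = d/√Var(d) = -0.215733 / √0.1883116 = -0.215733 / 0.433949 = -0.497

-0.497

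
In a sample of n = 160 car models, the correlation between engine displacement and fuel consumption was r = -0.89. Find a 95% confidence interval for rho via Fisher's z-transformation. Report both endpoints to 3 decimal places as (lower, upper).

z_r = atanh(-0.89) = -1.421926;  SE = 1/√(n−3) = 1/√157 = 0.079809
z-limits: -1.421926 ± 1.960·0.079809 = -1.421926 ± 0.156426 = [-1.578352, -1.265500]
ρ-limits: (tanh -1.578352, tanh -1.265500) = (-0.918, -0.853)

(-0.918, -0.853)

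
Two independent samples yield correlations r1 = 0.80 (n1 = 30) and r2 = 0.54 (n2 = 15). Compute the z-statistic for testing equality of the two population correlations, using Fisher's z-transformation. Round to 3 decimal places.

z1 = atanh(0.80) = 1.098612,  z2 = atanh(0.54) = 0.604156
SE = √(1/(n1−3) + 1/(n2−3)) = √(1/27 + 1/12) = √(0.0370370 + 0.0833333) = √0.1203703 = 0.346944
z = (z1 − z2)/SE = (1.098612 − 0.604156) / 0.346944 = 0.494456 / 0.346944 = 1.425

1.425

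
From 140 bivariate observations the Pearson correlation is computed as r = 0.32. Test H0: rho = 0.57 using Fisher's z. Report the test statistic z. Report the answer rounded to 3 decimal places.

-3.697

z_r = atanh(0.32) = 0.331647,  z_0 = atanh(0.57) = 0.647523
SE = 1/√(n−3) = 1/√137 = 0.085436
z = (z_r − z_0)/SE = (0.331647 − 0.647523) / 0.085436 = -0.315876 / 0.085436 = -3.697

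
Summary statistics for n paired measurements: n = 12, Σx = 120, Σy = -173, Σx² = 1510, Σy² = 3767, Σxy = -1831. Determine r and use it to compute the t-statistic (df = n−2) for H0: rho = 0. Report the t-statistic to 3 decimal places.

S_xy = nΣxy − ΣxΣy = 12·(-1831) − 120·(-173) = -21972 − (-20760) = -1212
S_xx = nΣx² − (Σx)² = 12·1510 − 120² = 18120 − 14400 = 3720
S_yy = nΣy² − (Σy)² = 12·3767 − (-173)² = 45204 − 29929 = 15275
r = S_xy / √(S_xx·S_yy) = -1212 / √(3720·15275) = -1212 / √56823000 = -1212 / 7538.1032 = -0.1608
t = r·√(n−2)/√(1−r²) = -0.1608·√10 / √(1−0.025857) = -0.508494 / 0.986987 = -0.515

-0.515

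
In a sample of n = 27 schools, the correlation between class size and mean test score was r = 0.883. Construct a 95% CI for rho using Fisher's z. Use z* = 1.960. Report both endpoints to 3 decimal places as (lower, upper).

Fisher z: z_r = atanh(r) = ½·ln((1+0.883)/(1−0.883)) = 1.389224
SE(z) = 1/√(n−3) = 1/√24 = 0.204124
95% ⇒ z* = 1.960; margin = 1.960·0.204124 = 0.400083
CI on z-scale: (0.989141, 1.789307)
Back-transform: tanh(0.989141) = 0.756996, tanh(1.789307) = 0.945687

(0.757, 0.946)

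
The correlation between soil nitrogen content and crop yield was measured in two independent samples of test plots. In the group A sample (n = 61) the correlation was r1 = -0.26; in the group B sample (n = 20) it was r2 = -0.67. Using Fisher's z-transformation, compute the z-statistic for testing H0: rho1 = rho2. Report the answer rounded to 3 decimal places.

Fisher z-transforms: z1 = atanh(-0.26) = -0.266108, z2 = atanh(-0.67) = -0.810743; difference d = 0.544635
Var(d) = 1/58 + 1/17 = 0.0172414 + 0.0588235 = 0.0760649
z = d/√Var(d) = 0.544635 / √0.0760649 = 0.544635 / 0.275799 = 1.975

1.975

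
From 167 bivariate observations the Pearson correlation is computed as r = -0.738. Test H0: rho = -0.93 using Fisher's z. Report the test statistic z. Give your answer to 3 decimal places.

z_r = atanh(-0.738) = -0.946073,  z_0 = atanh(-0.93) = -1.658390
SE = 1/√(n−3) = 1/√164 = 0.078087
z = (z_r − z_0)/SE = (-0.946073 − (-1.658390)) / 0.078087 = 0.712317 / 0.078087 = 9.122

9.122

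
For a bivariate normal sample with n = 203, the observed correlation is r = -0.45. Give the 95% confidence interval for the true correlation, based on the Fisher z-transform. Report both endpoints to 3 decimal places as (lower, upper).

(-0.553, -0.333)

z_r = atanh(-0.45) = -0.484700;  SE = 1/√(n−3) = 1/√200 = 0.070711
z-limits: -0.484700 ± 1.960·0.070711 = -0.484700 ± 0.138594 = [-0.623294, -0.346106]
ρ-limits: (tanh -0.623294, tanh -0.346106) = (-0.553, -0.333)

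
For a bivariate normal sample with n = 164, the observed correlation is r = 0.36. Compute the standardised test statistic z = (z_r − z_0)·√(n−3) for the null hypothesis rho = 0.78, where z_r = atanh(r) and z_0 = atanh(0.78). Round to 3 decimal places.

Fisher z: atanh(0.36) = 0.376886, atanh(0.78) = 1.045371
z = (z_r − z_0)·√(n−3) = (0.376886 − 1.045371)·√161 = -0.668485 · 12.688578 = -8.482

-8.482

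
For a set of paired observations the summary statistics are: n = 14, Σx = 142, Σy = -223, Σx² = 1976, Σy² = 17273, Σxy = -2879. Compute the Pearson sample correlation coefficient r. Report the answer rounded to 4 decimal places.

S_xy = nΣxy − ΣxΣy = 14·(-2879) − 142·(-223) = -40306 − (-31666) = -8640
S_xx = nΣx² − (Σx)² = 14·1976 − 142² = 27664 − 20164 = 7500
S_yy = nΣy² − (Σy)² = 14·17273 − (-223)² = 241822 − 49729 = 192093
r = S_xy / √(S_xx·S_yy) = -8640 / √(7500·192093) = -8640 / √1440697500 = -8640 / 37956.5212 = -0.2276

-0.2276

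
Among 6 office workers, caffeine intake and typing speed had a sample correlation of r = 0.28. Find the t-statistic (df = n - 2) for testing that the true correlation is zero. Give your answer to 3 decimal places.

t = r·√(n−2) / √(1−r²) with r = 0.28, n = 6
  = 0.28·√4 / √(1 − 0.0784)
  = 0.28·2.000000 / 0.960000
  = 0.560000 / 0.960000 = 0.583

0.583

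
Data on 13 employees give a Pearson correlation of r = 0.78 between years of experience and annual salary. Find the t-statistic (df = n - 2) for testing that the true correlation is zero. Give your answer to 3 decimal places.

4.134

1 − r² = 1 − 0.6084 = 0.3916;  √(1−r²) = 0.625780
√(n−2) = √11 = 3.316625
t = r·√(n−2)/√(1−r²) = 0.78 · 3.316625 / 0.625780 = 4.134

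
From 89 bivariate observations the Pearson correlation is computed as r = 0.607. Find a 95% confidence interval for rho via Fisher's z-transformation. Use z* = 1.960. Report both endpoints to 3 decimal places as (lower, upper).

(0.456, 0.724)

Fisher z: z_r = atanh(r) = ½·ln((1+0.607)/(1−0.607)) = 0.704157
SE(z) = 1/√(n−3) = 1/√86 = 0.107833
95% ⇒ z* = 1.960; margin = 1.960·0.107833 = 0.211353
CI on z-scale: (0.492804, 0.915510)
Back-transform: tanh(0.492804) = 0.456439, tanh(0.915510) = 0.723766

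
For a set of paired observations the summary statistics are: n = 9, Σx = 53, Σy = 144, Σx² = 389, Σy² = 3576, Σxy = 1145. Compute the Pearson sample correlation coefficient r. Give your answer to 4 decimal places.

0.9497

S_xy = nΣxy − ΣxΣy = 9·1145 − 53·144 = 10305 − 7632 = 2673
S_xx = nΣx² − (Σx)² = 9·389 − 53² = 3501 − 2809 = 692
S_yy = nΣy² − (Σy)² = 9·3576 − 144² = 32184 − 20736 = 11448
r = S_xy / √(S_xx·S_yy) = 2673 / √(692·11448) = 2673 / √7922016 = 2673 / 2814.6076 = 0.9497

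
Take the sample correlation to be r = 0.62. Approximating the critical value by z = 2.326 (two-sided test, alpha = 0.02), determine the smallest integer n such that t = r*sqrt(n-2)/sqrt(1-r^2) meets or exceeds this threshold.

Need r·√(n−2)/√(1−r²) ≥ 2.326
√(n−2) ≥ 2.326·√(1−0.3844) / 0.62 = 2.326·0.784602 / 0.62 = 2.9435
n−2 ≥ 8.6642  ⇒  n ≥ 10.6642
Smallest integer n = 11

11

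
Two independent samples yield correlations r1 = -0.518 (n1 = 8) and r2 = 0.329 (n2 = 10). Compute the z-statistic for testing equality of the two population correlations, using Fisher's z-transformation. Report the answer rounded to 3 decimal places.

z1 = atanh(-0.518) = -0.573602,  z2 = atanh(0.329) = 0.341706
SE = √(1/(n1−3) + 1/(n2−3)) = √(1/5 + 1/7) = √(0.2000000 + 0.1428571) = √0.3428571 = 0.585540
z = (z1 − z2)/SE = (-0.573602 − 0.341706) / 0.585540 = -0.915308 / 0.585540 = -1.563

-1.563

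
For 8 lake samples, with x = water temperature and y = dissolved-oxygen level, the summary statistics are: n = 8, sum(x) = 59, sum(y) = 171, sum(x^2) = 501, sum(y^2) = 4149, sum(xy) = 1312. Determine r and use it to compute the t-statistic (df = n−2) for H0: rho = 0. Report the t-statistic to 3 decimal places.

S_xy = nΣxy − ΣxΣy = 8·1312 − 59·171 = 10496 − 10089 = 407
S_xx = nΣx² − (Σx)² = 8·501 − 59² = 4008 − 3481 = 527
S_yy = nΣy² − (Σy)² = 8·4149 − 171² = 33192 − 29241 = 3951
r = S_xy / √(S_xx·S_yy) = 407 / √(527·3951) = 407 / √2082177 = 407 / 1442.9751 = 0.2821
t = r·√(n−2)/√(1−r²) = 0.2821·√6 / √(1−0.079580) = 0.691001 / 0.959385 = 0.720

0.720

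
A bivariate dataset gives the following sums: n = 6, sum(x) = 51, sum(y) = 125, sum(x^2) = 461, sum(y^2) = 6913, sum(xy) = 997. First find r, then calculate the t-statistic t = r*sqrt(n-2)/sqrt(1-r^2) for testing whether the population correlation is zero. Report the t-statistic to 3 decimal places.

Numerator: nΣxy − (Σx)(Σy) = 6·997 − (51)(125) = -393
Denominator: √[(nΣx²−(Σx)²)(nΣy²−(Σy)²)]
  nΣx²−(Σx)² = 6·461 − 2601 = 165;  nΣy²−(Σy)² = 6·6913 − 15625 = 25853
  √(165·25853) = √4265745 = 2065.3680
r = -393 / 2065.3680 = -0.1903
t = r·√(n−2)/√(1−r²) = -0.1903·√4 / √(1−0.036214) = -0.380600 / 0.981726 = -0.388

-0.388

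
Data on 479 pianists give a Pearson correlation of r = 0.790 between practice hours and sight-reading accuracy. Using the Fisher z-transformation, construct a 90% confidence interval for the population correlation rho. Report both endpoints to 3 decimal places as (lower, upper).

z_r = atanh(0.790) = 1.071432;  SE = 1/√(n−3) = 1/√476 = 0.045835
z-limits: 1.071432 ± 1.645·0.045835 = 1.071432 ± 0.075399 = [0.996033, 1.146831]
ρ-limits: (tanh 0.996033, tanh 1.146831) = (0.760, 0.817)

(0.760, 0.817)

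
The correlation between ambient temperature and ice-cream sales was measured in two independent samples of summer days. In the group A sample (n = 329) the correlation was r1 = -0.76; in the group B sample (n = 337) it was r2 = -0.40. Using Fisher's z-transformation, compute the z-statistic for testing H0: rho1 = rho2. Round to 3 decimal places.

Fisher z-transforms: z1 = atanh(-0.76) = -0.996215, z2 = atanh(-0.40) = -0.423649; difference d = -0.572566
Var(d) = 1/326 + 1/334 = 0.0030675 + 0.0029940 = 0.0060615
z = d/√Var(d) = -0.572566 / √0.0060615 = -0.572566 / 0.077856 = -7.354

-7.354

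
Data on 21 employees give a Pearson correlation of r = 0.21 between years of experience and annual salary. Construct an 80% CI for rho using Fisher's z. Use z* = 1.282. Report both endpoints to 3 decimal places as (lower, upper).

z_r = atanh(0.21) = 0.213171;  SE = 1/√(n−3) = 1/√18 = 0.235702
z-limits: 0.213171 ± 1.282·0.235702 = 0.213171 ± 0.302170 = [-0.088999, 0.515341]
ρ-limits: (tanh -0.088999, tanh 0.515341) = (-0.089, 0.474)

(-0.089, 0.474)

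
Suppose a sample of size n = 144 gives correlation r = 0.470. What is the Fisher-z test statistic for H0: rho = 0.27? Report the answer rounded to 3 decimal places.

z_r = atanh(0.470) = 0.510070,  z_0 = atanh(0.27) = 0.276864
SE = 1/√(n−3) = 1/√141 = 0.084215
z = (z_r − z_0)/SE = (0.510070 − 0.276864) / 0.084215 = 0.233206 / 0.084215 = 2.769

2.769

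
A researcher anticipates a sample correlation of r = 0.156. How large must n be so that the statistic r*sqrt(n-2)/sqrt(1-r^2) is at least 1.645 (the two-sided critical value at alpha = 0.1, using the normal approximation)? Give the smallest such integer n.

r√(n−2)/√(1−r²) ≥ 1.645  ⇔  n−2 ≥ (1.645)²·(1−r²)/r²
(1−r²)/r² = (1−0.024336)/0.024336 = 40.0914
n ≥ 2 + 2.706025·40.0914 = 2 + 108.4883 = 110.4883
⌈110.4883⌉ = 111

111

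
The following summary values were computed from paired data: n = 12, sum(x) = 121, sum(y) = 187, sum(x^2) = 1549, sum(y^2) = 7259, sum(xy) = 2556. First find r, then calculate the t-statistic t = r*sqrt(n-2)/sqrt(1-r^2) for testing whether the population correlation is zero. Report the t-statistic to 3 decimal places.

2.142

S_xy = nΣxy − ΣxΣy = 12·2556 − 121·187 = 30672 − 22627 = 8045
S_xx = nΣx² − (Σx)² = 12·1549 − 121² = 18588 − 14641 = 3947
S_yy = nΣy² − (Σy)² = 12·7259 − 187² = 87108 − 34969 = 52139
r = S_xy / √(S_xx·S_yy) = 8045 / √(3947·52139) = 8045 / √205792633 = 8045 / 14345.4743 = 0.5608
t = r·√(n−2)/√(1−r²) = 0.5608·√10 / √(1−0.314497) = 1.773405 / 0.827951 = 2.142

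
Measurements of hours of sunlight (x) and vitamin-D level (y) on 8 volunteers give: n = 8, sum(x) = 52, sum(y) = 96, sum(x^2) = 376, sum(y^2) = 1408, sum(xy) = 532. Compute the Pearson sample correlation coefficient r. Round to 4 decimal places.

-0.9328

Numerator: nΣxy − (Σx)(Σy) = 8·532 − (52)(96) = -736
Denominator: √[(nΣx²−(Σx)²)(nΣy²−(Σy)²)]
  nΣx²−(Σx)² = 8·376 − 2704 = 304;  nΣy²−(Σy)² = 8·1408 − 9216 = 2048
  √(304·2048) = √622592 = 789.0450
r = -736 / 789.0450 = -0.9328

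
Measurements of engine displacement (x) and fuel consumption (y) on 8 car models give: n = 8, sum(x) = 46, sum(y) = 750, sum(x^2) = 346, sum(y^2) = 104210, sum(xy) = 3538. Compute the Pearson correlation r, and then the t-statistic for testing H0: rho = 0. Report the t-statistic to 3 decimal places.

Numerator: nΣxy − (Σx)(Σy) = 8·3538 − (46)(750) = -6196
Denominator: √[(nΣx²−(Σx)²)(nΣy²−(Σy)²)]
  nΣx²−(Σx)² = 8·346 − 2116 = 652;  nΣy²−(Σy)² = 8·104210 − 562500 = 271180
  √(652·271180) = √176809360 = 13296.9681
r = -6196 / 13296.9681 = -0.4660
t = r·√(n−2)/√(1−r²) = -0.4660·√6 / √(1−0.217156) = -1.141462 / 0.884785 = -1.290

-1.290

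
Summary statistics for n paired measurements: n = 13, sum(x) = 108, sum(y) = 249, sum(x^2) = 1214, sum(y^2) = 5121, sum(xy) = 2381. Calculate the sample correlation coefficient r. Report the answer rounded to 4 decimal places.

S_xy = nΣxy − ΣxΣy = 13·2381 − 108·249 = 30953 − 26892 = 4061
S_xx = nΣx² − (Σx)² = 13·1214 − 108² = 15782 − 11664 = 4118
S_yy = nΣy² − (Σy)² = 13·5121 − 249² = 66573 − 62001 = 4572
r = S_xy / √(S_xx·S_yy) = 4061 / √(4118·4572) = 4061 / √18827496 = 4061 / 4339.0663 = 0.9359

0.9359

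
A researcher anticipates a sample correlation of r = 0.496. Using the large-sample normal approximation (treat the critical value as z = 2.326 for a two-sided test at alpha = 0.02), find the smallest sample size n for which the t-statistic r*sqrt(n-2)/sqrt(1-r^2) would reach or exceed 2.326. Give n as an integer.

19

r√(n−2)/√(1−r²) ≥ 2.326  ⇔  n−2 ≥ (2.326)²·(1−r²)/r²
(1−r²)/r² = (1−0.246016)/0.246016 = 3.0648
n ≥ 2 + 5.410276·3.0648 = 2 + 16.5814 = 18.5814
⌈18.5814⌉ = 19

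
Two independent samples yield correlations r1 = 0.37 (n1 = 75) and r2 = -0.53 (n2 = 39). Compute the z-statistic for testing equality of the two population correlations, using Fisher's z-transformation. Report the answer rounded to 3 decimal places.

4.794

Fisher z-transforms: z1 = atanh(0.37) = 0.388423, z2 = atanh(-0.53) = -0.590145; difference d = 0.978568
Var(d) = 1/72 + 1/36 = 0.0138889 + 0.0277778 = 0.0416667
z = d/√Var(d) = 0.978568 / √0.0416667 = 0.978568 / 0.204124 = 4.794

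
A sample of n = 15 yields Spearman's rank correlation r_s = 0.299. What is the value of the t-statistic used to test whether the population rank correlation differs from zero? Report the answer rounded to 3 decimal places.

1.130

t = r_s·√(n−2) / √(1−r_s²) with r_s = 0.299, n = 15
  = 0.299·√13 / √(1 − 0.089401)
  = 0.299·3.605551 / 0.954253
  = 1.078060 / 0.954253 = 1.130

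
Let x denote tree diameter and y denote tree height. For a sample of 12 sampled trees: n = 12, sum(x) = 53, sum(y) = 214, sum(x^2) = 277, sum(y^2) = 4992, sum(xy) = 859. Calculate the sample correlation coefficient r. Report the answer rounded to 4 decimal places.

S_xy = nΣxy − ΣxΣy = 12·859 − 53·214 = 10308 − 11342 = -1034
S_xx = nΣx² − (Σx)² = 12·277 − 53² = 3324 − 2809 = 515
S_yy = nΣy² − (Σy)² = 12·4992 − 214² = 59904 − 45796 = 14108
r = S_xy / √(S_xx·S_yy) = -1034 / √(515·14108) = -1034 / √7265620 = -1034 / 2695.4814 = -0.3836

-0.3836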